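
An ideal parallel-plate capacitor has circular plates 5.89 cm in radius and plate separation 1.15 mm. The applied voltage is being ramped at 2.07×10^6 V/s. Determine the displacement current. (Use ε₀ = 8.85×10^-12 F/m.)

1.74×10^-4 A

E = V/d so dE/dt = (dV/dt)/d = 1.800×10^9 V/(m·s), and I_d = ε₀ A dE/dt = (8.85×10^-12)(0.01090)(1.800×10^9) = 1.74×10^-4 A.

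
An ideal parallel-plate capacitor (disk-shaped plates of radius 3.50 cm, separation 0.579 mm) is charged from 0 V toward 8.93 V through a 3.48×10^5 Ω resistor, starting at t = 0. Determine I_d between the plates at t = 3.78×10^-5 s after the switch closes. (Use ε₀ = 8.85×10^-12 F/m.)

With C = ε₀A/d = (8.85×10^-12)(3.848×10^-3)/(5.79×10^-4) = 5.882×10^-11 F, the time constant is τ = RC = 2.047×10^-5 s, so t/τ = 1.847 and e^(−t/τ) = 0.1577.
I_d = I_cond = (V₀/R) e^(−t/τ) = (2.566×10^-5)(0.1577) = 4.05×10^-6 A.

4.05×10^-6 A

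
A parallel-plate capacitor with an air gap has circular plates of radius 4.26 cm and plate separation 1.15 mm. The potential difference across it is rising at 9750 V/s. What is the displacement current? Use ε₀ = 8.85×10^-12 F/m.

E = V/d so dE/dt = (dV/dt)/d = 8.478×10^6 V/(m·s), and I_d = ε₀ A dE/dt = (8.85×10^-12)(5.701×10^-3)(8.478×10^6) = 4.28×10^-7 A.

4.28×10^-7 A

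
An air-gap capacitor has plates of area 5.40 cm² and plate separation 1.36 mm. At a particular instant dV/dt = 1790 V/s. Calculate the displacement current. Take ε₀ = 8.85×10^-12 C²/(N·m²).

The displacement current equals the charging current C dV/dt. With C = ε₀A/d = (8.85×10^-12)(5.40×10^-4)/(1.36×10^-3) = 3.514×10^-12 F, I_d = (3.514×10^-12)(1790) = 6.29×10^-9 A.

6.29×10^-9 A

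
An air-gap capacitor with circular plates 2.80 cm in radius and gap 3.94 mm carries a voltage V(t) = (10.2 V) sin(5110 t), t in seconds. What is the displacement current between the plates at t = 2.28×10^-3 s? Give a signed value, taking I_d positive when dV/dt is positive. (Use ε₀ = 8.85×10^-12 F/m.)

dV/dt = (10.2)(5110)·cos(11.6508) = 3.176×10^4 V/s.
I_d = C dV/dt with C = ε₀A/d = (8.85×10^-12)(2.463×10^-3)/(3.94×10^-3) = 5.532×10^-12 F, so I_d = (5.532×10^-12)(3.176×10^4) = 1.76×10^-7 A.

1.76×10^-7 A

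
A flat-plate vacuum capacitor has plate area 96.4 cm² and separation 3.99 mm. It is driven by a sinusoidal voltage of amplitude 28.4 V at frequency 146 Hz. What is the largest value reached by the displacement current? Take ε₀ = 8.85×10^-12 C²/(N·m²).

5.57×10^-7 A

(dE/dt)_max = V₀ω/d = 6.529×10^6 V/(m·s); ω = 2πf = 917.3 rad/s.
I_d,max = ε₀ A (dE/dt)_max = (8.85×10^-12)(9.64×10^-3)(6.529×10^6) = 5.57×10^-7 A.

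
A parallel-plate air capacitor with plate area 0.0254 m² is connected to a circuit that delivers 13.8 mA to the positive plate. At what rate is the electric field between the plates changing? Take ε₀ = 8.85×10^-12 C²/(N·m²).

6.14×10^10 V/(m·s)

By continuity, I_d in the gap equals the 13.8 mA flowing in the wire.
Inverting I_d = ε₀ A dE/dt gives dE/dt = 0.0138 / (8.85×10^-12 · 0.0254) = 6.14×10^10 V/(m·s).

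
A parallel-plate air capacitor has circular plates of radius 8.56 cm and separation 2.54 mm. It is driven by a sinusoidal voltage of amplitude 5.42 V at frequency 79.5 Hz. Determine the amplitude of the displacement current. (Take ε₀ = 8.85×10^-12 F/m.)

C = ε₀A/d = (8.85×10^-12)(0.02302)/(2.54×10^-3) = 8.021×10^-11 F; ω = 2πf = 499.5 rad/s.
I_d = C dV/dt, so |I_d|_max = C V₀ ω = (8.021×10^-11)(5.42)(499.5) = 2.17×10^-7 A.

2.17×10^-7 A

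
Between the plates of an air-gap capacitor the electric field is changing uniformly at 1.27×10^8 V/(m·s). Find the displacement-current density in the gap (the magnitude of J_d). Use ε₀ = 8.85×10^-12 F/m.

The displacement-current density is ε₀ ∂E/∂t = (8.85×10^-12)(1.27×10^8) = 1.12×10^-3 A/m².

1.12×10^-3 A/m²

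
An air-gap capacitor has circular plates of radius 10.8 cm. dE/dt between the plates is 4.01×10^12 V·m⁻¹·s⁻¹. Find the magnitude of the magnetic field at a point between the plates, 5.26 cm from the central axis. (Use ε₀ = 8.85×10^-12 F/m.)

1.17×10^-6 T

Total displacement current: I_d = ε₀(πR²)(dE/dt) = (8.85×10^-12)(0.03664)(4.01×10^12) = 1.300 A.
For r < R the Ampère–Maxwell law gives B(2πr) = μ₀ I_d (r²/R²), so B = μ₀ I_d r/(2πR²) = (4π×10^-7)(1.300)(0.0526)/(2π·0.108²) = 1.17×10^-6 T.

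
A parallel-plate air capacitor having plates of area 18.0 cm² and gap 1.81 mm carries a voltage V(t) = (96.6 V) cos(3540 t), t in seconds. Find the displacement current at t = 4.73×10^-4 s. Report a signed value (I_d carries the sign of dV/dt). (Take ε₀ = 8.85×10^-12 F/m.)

-2.99×10^-6 A

dV/dt = (96.6)(3540)·−sin(1.67442) = -3.401×10^5 V/s.
I_d = C dV/dt with C = ε₀A/d = (8.85×10^-12)(1.80×10^-3)/(1.81×10^-3) = 8.801×10^-12 F, so I_d = (8.801×10^-12)(-3.401×10^5) = -2.99×10^-6 A.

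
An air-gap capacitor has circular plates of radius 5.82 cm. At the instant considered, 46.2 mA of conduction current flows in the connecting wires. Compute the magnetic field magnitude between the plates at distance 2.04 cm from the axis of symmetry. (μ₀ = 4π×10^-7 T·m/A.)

No conduction current crosses the gap, so I_d there equals the 0.0462 A in the leads.
For r < R the Ampère–Maxwell law gives B(2πr) = μ₀ I_d (r²/R²), so B = μ₀ I_d r/(2πR²) = (4π×10^-7)(0.0462)(0.0204)/(2π·0.0582²) = 5.56×10^-8 T.

5.56×10^-8 T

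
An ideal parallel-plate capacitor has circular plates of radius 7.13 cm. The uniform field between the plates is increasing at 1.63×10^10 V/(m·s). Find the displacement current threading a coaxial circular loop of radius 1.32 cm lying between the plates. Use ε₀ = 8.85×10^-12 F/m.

7.90×10^-5 A

Through the whole plate area (πR² = 0.01597 m²), I_d = ε₀ πR² dE/dt = 2.304×10^-3 A.
Since J_d is uniform, the enclosed fraction is (r/R)² = 0.03427, giving I_d,enc = 7.90×10^-5 A.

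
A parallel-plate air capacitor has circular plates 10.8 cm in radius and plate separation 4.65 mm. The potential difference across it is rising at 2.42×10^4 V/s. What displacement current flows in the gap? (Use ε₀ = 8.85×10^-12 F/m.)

1.69×10^-6 A

The displacement current equals the charging current C dV/dt. With C = ε₀A/d = (8.85×10^-12)(0.03664)/(4.65×10^-3) = 6.973×10^-11 F, I_d = (6.973×10^-11)(2.42×10^4) = 1.69×10^-6 A.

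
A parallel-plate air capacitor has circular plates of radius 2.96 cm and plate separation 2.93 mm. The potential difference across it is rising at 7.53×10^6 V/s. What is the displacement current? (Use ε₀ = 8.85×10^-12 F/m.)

C = ε₀A/d = (8.85×10^-12)(2.753×10^-3)/(2.93×10^-3) = 8.315×10^-12 F.
I_d = C dV/dt = (8.315×10^-12)(7.53×10^6) = 6.26×10^-5 A.

6.26×10^-5 A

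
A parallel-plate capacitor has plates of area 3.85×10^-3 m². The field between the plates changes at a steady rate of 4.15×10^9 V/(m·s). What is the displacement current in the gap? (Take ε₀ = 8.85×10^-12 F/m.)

1.41×10^-4 A

I_d = ε₀ A (dE/dt) = (8.85×10^-12)(3.85×10^-3 m²)(4.15×10^9) = 1.41×10^-4 A.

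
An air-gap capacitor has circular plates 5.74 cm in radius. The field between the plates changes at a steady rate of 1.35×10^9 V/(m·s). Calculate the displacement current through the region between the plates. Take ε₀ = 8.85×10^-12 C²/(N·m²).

1.24×10^-4 A

The displacement current is ε₀ times dΦ_E/dt = ε₀ A dE/dt = (8.85×10^-12)(0.01035)(1.35×10^9) = 1.24×10^-4 A.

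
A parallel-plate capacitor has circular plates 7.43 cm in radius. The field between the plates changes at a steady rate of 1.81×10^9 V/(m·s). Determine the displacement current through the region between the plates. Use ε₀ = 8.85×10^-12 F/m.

With a uniform field, Φ_E = EA, so I_d = ε₀ A dE/dt = 2.78×10^-4 A.

2.78×10^-4 A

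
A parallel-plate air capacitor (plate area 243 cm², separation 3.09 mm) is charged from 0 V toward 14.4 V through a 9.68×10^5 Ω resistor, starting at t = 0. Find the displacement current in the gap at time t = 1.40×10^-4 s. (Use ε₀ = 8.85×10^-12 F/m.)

With C = ε₀A/d = (8.85×10^-12)(0.0243)/(3.09×10^-3) = 6.960×10^-11 F, the time constant is τ = RC = 6.737×10^-5 s, so t/τ = 2.078 and e^(−t/τ) = 0.1252.
I_d = I_cond = (V₀/R) e^(−t/τ) = (1.488×10^-5)(0.1252) = 1.86×10^-6 A.

1.86×10^-6 A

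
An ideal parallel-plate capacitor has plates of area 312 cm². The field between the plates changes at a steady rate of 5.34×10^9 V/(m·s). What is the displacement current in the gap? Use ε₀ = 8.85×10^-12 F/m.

With a uniform field, Φ_E = EA, so I_d = ε₀ A dE/dt = 1.47×10^-3 A.

1.47×10^-3 A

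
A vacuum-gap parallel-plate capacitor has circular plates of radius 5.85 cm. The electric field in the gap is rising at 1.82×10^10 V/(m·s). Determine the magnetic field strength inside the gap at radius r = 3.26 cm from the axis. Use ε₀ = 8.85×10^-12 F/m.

Through the whole plate area (πR² = 0.01075 m²), I_d = ε₀ πR² dE/dt = 1.732×10^-3 A.
For r < R the Ampère–Maxwell law gives B(2πr) = μ₀ I_d (r²/R²), so B = μ₀ I_d r/(2πR²) = (4π×10^-7)(1.732×10^-3)(0.0326)/(2π·0.0585²) = 3.30×10^-9 T.

3.30×10^-9 T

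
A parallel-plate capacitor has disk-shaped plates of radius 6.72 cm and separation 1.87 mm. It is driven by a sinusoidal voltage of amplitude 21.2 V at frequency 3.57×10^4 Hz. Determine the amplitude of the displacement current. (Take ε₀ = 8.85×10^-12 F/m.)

3.19×10^-4 A

(dE/dt)_max = V₀ω/d = 2.543×10^9 V/(m·s); ω = 2πf = 2.243×10^5 rad/s.
I_d,max = ε₀ A (dE/dt)_max = (8.85×10^-12)(0.01419)(2.543×10^9) = 3.19×10^-4 A.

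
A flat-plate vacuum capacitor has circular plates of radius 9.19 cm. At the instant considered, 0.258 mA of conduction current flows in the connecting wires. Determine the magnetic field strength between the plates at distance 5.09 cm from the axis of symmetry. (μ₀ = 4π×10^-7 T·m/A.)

Between the plates the displacement current equals the wire current: I_d = 0.258 mA = 2.58×10^-4 A.
∮B·dl = μ₀ I_d,enc with I_d,enc = I_d r²/R² = 7.915×10^-5 A; so B = μ₀ I_d,enc/(2πr) = 3.11×10^-10 T.

3.11×10^-10 T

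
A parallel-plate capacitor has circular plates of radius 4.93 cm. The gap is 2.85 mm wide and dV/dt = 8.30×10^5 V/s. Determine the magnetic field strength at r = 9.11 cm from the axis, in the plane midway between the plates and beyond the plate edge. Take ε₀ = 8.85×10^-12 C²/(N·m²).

4.32×10^-11 T

With E = V/d, dE/dt = 2.912×10^8 V/(m·s) and πR² = 7.636×10^-3 m², giving I_d = ε₀ πR² dE/dt = 1.968×10^-5 A.
With r > R the enclosed displacement current is the full I_d; B = μ₀ I_d / (2πr) = 4.32×10^-11 T.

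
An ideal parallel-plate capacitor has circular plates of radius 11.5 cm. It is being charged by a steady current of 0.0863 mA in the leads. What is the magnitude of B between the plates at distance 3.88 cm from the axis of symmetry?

Between the plates the displacement current equals the wire current: I_d = 0.0863 mA = 8.63×10^-5 A.
∮B·dl = μ₀ I_d,enc with I_d,enc = I_d r²/R² = 9.824×10^-6 A; so B = μ₀ I_d,enc/(2πr) = 5.06×10^-11 T.

5.06×10^-11 T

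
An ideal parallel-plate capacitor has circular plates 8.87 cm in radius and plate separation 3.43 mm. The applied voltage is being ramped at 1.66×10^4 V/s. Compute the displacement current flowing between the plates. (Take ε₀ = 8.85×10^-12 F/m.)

C = ε₀A/d = (8.85×10^-12)(0.02472)/(3.43×10^-3) = 6.378×10^-11 F.
I_d = C dV/dt = (6.378×10^-11)(1.66×10^4) = 1.06×10^-6 A.

1.06×10^-6 A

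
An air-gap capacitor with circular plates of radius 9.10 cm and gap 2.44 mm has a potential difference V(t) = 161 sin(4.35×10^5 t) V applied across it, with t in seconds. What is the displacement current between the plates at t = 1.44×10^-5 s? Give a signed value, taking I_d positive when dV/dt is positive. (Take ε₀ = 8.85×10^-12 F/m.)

dE/dt = (V₀ω/d)·cos(ωt) with ωt = 6.264 rad: (161)(4.35×10^5)(0.9998)/(2.44×10^-3) = 2.870×10^10 V/(m·s).
I_d = ε₀ A dE/dt = (8.85×10^-12)(0.02602)(2.870×10^10) = 6.61×10^-3 A.

6.61×10^-3 A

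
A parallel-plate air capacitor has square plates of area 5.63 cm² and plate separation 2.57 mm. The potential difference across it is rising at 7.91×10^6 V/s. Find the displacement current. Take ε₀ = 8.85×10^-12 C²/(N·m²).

E = V/d so dE/dt = (dV/dt)/d = 3.078×10^9 V/(m·s), and I_d = ε₀ A dE/dt = (8.85×10^-12)(5.63×10^-4)(3.078×10^9) = 1.53×10^-5 A.

1.53×10^-5 A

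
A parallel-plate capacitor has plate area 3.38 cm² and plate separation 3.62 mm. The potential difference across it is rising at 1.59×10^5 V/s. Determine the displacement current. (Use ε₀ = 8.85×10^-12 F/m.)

C = ε₀A/d = (8.85×10^-12)(3.38×10^-4)/(3.62×10^-3) = 8.263×10^-13 F.
I_d = C dV/dt = (8.263×10^-13)(1.59×10^5) = 1.31×10^-7 A.

1.31×10^-7 A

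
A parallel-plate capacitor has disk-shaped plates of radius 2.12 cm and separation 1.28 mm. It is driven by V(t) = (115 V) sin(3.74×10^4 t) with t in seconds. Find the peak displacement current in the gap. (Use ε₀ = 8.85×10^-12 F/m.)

4.20×10^-5 A

(dE/dt)_max = V₀ω/d = 3.360×10^9 V/(m·s); ω = 3.74×10^4 rad/s.
I_d,max = ε₀ A (dE/dt)_max = (8.85×10^-12)(1.412×10^-3)(3.360×10^9) = 4.20×10^-5 A.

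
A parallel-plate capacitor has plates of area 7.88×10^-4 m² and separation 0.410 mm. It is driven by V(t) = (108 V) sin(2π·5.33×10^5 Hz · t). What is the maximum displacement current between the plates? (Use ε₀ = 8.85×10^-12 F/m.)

(dE/dt)_max = V₀ω/d = 8.822×10^11 V/(m·s); ω = 2πf = 3.349×10^6 rad/s.
I_d,max = ε₀ A (dE/dt)_max = (8.85×10^-12)(7.88×10^-4)(8.822×10^11) = 6.15×10^-3 A.

6.15×10^-3 A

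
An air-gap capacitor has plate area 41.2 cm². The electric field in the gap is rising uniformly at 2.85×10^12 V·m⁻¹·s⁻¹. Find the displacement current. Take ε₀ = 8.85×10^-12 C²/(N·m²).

With a uniform field, Φ_E = EA, so I_d = ε₀ A dE/dt = 0.104 A.

0.104 A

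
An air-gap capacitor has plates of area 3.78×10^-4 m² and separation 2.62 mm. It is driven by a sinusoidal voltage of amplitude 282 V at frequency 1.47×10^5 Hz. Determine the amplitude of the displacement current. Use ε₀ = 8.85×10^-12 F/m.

3.33×10^-4 A

(dE/dt)_max = V₀ω/d = 9.941×10^10 V/(m·s); ω = 2πf = 9.236×10^5 rad/s.
I_d,max = ε₀ A (dE/dt)_max = (8.85×10^-12)(3.78×10^-4)(9.941×10^10) = 3.33×10^-4 A.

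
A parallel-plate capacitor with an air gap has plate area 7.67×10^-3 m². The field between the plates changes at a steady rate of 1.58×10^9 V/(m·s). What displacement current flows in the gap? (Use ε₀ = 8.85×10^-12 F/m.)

1.07×10^-4 A

The displacement current is ε₀ times dΦ_E/dt = ε₀ A dE/dt = (8.85×10^-12)(7.67×10^-3)(1.58×10^9) = 1.07×10^-4 A.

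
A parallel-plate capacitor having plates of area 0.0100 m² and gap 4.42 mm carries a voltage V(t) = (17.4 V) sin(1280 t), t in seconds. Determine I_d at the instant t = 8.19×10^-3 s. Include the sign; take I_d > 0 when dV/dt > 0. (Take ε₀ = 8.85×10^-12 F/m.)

dE/dt = (V₀ω/d)·cos(ωt) with ωt = 10.4832 rad: (17.4)(1280)(-0.4902)/(4.42×10^-3) = -2.470×10^6 V/(m·s).
I_d = ε₀ A dE/dt = (8.85×10^-12)(0.0100)(-2.470×10^6) = -2.19×10^-7 A.

-2.19×10^-7 A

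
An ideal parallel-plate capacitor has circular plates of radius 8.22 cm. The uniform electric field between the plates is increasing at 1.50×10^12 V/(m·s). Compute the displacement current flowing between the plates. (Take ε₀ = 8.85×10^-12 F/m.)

The displacement current is ε₀ times dΦ_E/dt = ε₀ A dE/dt = (8.85×10^-12)(0.02123)(1.50×10^12) = 0.282 A.

0.282 A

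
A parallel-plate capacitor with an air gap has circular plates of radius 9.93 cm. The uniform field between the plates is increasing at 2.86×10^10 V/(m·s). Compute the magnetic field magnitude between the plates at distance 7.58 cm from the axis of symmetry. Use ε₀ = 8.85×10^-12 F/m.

Total displacement current: I_d = ε₀(πR²)(dE/dt) = (8.85×10^-12)(0.03098)(2.86×10^10) = 7.841×10^-3 A.
For r < R the Ampère–Maxwell law gives B(2πr) = μ₀ I_d (r²/R²), so B = μ₀ I_d r/(2πR²) = (4π×10^-7)(7.841×10^-3)(0.0758)/(2π·0.0993²) = 1.21×10^-8 T.

1.21×10^-8 T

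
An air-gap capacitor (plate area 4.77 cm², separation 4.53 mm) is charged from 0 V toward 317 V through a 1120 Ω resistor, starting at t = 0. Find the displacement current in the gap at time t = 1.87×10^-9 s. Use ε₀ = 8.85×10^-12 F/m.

0.0472 A

With C = ε₀A/d = (8.85×10^-12)(4.77×10^-4)/(4.53×10^-3) = 9.319×10^-13 F, the time constant is τ = RC = 1.044×10^-9 s, so t/τ = 1.791 and e^(−t/τ) = 0.1668.
I_d = I_cond = (V₀/R) e^(−t/τ) = (0.2830)(0.1668) = 0.0472 A.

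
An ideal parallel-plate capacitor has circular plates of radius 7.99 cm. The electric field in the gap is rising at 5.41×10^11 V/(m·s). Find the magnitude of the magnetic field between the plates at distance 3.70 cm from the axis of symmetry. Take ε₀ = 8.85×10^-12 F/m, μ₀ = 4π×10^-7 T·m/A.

Through the whole plate area (πR² = 0.02006 m²), I_d = ε₀ πR² dE/dt = 0.09604 A.
For r < R the Ampère–Maxwell law gives B(2πr) = μ₀ I_d (r²/R²), so B = μ₀ I_d r/(2πR²) = (4π×10^-7)(0.09604)(0.0370)/(2π·0.0799²) = 1.11×10^-7 T.

1.11×10^-7 T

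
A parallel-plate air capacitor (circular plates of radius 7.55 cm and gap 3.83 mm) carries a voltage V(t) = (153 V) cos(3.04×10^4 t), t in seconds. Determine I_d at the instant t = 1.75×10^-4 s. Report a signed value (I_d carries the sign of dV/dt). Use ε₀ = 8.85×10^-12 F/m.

dE/dt = (V₀ω/d)·−sin(ωt) with ωt = 5.32 rad: (153)(3.04×10^4)(0.8210)/(3.83×10^-3) = 9.970×10^8 V/(m·s).
I_d = ε₀ A dE/dt = (8.85×10^-12)(0.01791)(9.970×10^8) = 1.58×10^-4 A.

1.58×10^-4 A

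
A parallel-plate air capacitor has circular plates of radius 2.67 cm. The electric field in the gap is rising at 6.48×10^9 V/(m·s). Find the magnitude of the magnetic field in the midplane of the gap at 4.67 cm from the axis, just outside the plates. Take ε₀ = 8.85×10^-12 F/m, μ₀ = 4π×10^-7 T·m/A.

5.50×10^-10 T

Through the whole plate area (πR² = 2.240×10^-3 m²), I_d = ε₀ πR² dE/dt = 1.285×10^-4 A.
For r ≥ R the full I_d is enclosed: B = μ₀ I_d/(2πr) = (4π×10^-7)(1.285×10^-4)/(2π·0.0467) = 5.50×10^-10 T.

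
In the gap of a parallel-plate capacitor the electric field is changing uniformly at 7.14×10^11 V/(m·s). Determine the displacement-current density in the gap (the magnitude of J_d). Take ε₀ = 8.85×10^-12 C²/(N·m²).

The displacement-current density is ε₀ ∂E/∂t = (8.85×10^-12)(7.14×10^11) = 6.32 A/m².

6.32 A/m²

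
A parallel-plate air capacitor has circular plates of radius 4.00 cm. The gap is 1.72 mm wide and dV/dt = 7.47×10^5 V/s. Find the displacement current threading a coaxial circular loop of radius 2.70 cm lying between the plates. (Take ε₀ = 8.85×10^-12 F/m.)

With E = V/d, dE/dt = 4.343×10^8 V/(m·s) and πR² = 5.027×10^-3 m², giving I_d = ε₀ πR² dE/dt = 1.932×10^-5 A.
Through an area πr² the displacement current is I_d·(πr²/πR²) = I_d (r/R)² = 8.80×10^-6 A.

8.80×10^-6 A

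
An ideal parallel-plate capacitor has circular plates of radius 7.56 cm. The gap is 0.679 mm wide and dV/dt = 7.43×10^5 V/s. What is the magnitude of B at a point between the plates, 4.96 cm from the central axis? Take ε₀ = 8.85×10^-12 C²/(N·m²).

3.02×10^-10 T

With E = V/d, dE/dt = 1.094×10^9 V/(m·s) and πR² = 0.01796 m², giving I_d = ε₀ πR² dE/dt = 1.739×10^-4 A.
For r < R the Ampère–Maxwell law gives B(2πr) = μ₀ I_d (r²/R²), so B = μ₀ I_d r/(2πR²) = (4π×10^-7)(1.739×10^-4)(0.0496)/(2π·0.0756²) = 3.02×10^-10 T.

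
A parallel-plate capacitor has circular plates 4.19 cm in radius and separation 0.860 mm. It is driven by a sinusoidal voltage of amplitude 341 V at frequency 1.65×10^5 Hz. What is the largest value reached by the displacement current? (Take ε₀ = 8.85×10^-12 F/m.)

The displacement current equals the conduction current C dV/dt, which peaks at C V₀ ω.
With C = ε₀A/d = (8.85×10^-12)(5.515×10^-3)/(8.60×10^-4) = 5.675×10^-11 F and ω = 2πf = 1.037×10^6 rad/s, I_d,max = (5.675×10^-11)(341)(1.037×10^6) = 0.0201 A.

0.0201 A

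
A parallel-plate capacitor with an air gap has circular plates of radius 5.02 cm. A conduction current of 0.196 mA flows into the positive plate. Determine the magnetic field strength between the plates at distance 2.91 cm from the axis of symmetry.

No conduction current crosses the gap, so I_d there equals the 1.96×10^-4 A in the leads.
For r < R the Ampère–Maxwell law gives B(2πr) = μ₀ I_d (r²/R²), so B = μ₀ I_d r/(2πR²) = (4π×10^-7)(1.96×10^-4)(0.0291)/(2π·0.0502²) = 4.53×10^-10 T.

4.53×10^-10 T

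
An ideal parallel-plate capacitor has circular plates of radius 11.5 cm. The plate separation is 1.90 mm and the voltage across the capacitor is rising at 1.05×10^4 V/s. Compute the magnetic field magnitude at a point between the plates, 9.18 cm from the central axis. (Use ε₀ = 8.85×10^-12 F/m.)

I_d = C dV/dt with C = ε₀πR²/d = 1.935×10^-10 F, so I_d = (1.935×10^-10)(1.05×10^4) = 2.032×10^-6 A.
An Ampèrian loop of radius r encloses a fraction (r/R)² of I_d. Then B·2πr = μ₀ I_d (r/R)², giving B = μ₀ I_d r/(2πR²) = 2.82×10^-12 T.

2.82×10^-12 T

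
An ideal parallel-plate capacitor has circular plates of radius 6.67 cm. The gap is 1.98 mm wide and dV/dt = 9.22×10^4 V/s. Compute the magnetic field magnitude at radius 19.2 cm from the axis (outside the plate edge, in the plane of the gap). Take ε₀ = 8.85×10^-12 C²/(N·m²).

With E = V/d, dE/dt = 4.657×10^7 V/(m·s) and πR² = 0.01398 m², giving I_d = ε₀ πR² dE/dt = 5.762×10^-6 A.
With r > R the enclosed displacement current is the full I_d; B = μ₀ I_d / (2πr) = 6.00×10^-12 T.

6.00×10^-12 T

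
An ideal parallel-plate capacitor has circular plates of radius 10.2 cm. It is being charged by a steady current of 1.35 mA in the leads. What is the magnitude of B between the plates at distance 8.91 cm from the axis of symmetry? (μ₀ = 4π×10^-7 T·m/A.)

Between the plates the displacement current equals the wire current: I_d = 1.35 mA = 1.35×10^-3 A.
∮B·dl = μ₀ I_d,enc with I_d,enc = I_d r²/R² = 1.030×10^-3 A; so B = μ₀ I_d,enc/(2πr) = 2.31×10^-9 T.

2.31×10^-9 T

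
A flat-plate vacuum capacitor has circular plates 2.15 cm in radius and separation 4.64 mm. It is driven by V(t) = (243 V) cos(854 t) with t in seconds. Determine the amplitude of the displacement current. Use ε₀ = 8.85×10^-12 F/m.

(dE/dt)_max = V₀ω/d = 4.472×10^7 V/(m·s); ω = 854 rad/s.
I_d,max = ε₀ A (dE/dt)_max = (8.85×10^-12)(1.452×10^-3)(4.472×10^7) = 5.75×10^-7 A.

5.75×10^-7 A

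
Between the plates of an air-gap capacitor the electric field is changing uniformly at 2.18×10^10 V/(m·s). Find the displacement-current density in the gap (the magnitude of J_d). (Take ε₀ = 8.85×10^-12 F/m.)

0.193 A/m²

J_d = ε₀ ∂E/∂t, so J_d = 0.193 A/m².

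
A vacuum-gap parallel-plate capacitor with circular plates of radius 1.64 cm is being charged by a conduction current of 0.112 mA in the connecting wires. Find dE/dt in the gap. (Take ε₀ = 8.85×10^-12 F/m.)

1.50×10^10 V/(m·s)

The displacement current between the plates equals the conduction current, I_d = 0.112 mA.
Then dE/dt = I_d/(ε₀A) = 1.50×10^10 V/(m·s).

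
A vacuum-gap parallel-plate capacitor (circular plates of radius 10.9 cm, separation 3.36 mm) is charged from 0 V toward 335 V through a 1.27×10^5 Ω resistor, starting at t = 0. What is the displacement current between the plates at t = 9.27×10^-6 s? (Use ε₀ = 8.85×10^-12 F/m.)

C = ε₀A/d = (8.85×10^-12)(0.03733)/(3.36×10^-3) = 9.832×10^-11 F and τ = RC = 1.249×10^-5 s. I_d in the gap equals the RC charging current.
I_d(t) = (V₀/R) e^(−t/τ) = 2.638×10^-3 · e^(−0.7422) = 1.26×10^-3 A.

1.26×10^-3 A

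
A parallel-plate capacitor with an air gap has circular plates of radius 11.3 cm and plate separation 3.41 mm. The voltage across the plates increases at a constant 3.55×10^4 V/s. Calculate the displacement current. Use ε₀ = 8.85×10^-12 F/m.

The field between the plates is E = V/d, so dE/dt = (3.55×10^4)/(3.41×10^-3 m) = 1.041×10^7 V/(m·s).
I_d = ε₀ A (dE/dt) = (8.85×10^-12)(0.04011)(1.041×10^7) = 3.70×10^-6 A.

3.70×10^-6 A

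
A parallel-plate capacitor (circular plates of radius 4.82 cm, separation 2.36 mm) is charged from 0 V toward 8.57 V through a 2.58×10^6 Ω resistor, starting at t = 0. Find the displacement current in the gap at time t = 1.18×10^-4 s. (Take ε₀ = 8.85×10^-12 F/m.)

6.25×10^-7 A

With C = ε₀A/d = (8.85×10^-12)(7.299×10^-3)/(2.36×10^-3) = 2.737×10^-11 F, the time constant is τ = RC = 7.061×10^-5 s, so t/τ = 1.671 and e^(−t/τ) = 0.1881.
I_d = I_cond = (V₀/R) e^(−t/τ) = (3.322×10^-6)(0.1881) = 6.25×10^-7 A.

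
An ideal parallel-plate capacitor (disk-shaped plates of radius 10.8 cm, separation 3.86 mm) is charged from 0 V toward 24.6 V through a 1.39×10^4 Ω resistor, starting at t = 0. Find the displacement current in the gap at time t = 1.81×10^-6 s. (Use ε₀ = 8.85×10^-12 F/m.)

C = ε₀A/d = (8.85×10^-12)(0.03664)/(3.86×10^-3) = 8.401×10^-11 F, so τ = RC = 1.168×10^-6 s.
The conduction current is I(t) = (V₀/R) e^(−t/τ), and the displacement current between the plates equals it.
t/τ = 1.550; I_d = (24.6/1.39×10^4) · e^(−1.550) = (1.770×10^-3)(0.2122) = 3.76×10^-4 A.

3.76×10^-4 A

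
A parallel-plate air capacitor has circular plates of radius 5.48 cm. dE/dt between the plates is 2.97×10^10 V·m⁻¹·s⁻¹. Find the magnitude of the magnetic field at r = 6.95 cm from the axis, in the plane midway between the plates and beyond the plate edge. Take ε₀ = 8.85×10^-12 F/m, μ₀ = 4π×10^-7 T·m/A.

7.14×10^-9 T

I_d = ε₀ dΦ_E/dt = ε₀ πR² (dE/dt) = (8.85×10^-12)(9.434×10^-3)(2.97×10^10) = 2.480×10^-3 A through the full plate area.
Outside the plates the loop encloses all of I_d, so B·2πr = μ₀ I_d and B = 7.14×10^-9 T.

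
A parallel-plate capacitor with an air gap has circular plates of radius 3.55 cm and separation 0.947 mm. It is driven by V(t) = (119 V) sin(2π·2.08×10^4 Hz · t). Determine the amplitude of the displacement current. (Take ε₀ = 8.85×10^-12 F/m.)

5.75×10^-4 A

(dE/dt)_max = V₀ω/d = 1.642×10^10 V/(m·s); ω = 2πf = 1.307×10^5 rad/s.
I_d,max = ε₀ A (dE/dt)_max = (8.85×10^-12)(3.959×10^-3)(1.642×10^10) = 5.75×10^-4 A.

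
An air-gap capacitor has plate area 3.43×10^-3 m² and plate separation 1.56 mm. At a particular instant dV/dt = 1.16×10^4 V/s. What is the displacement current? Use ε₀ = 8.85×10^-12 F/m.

C = ε₀A/d = (8.85×10^-12)(3.43×10^-3)/(1.56×10^-3) = 1.946×10^-11 F.
I_d = C dV/dt = (1.946×10^-11)(1.16×10^4) = 2.26×10^-7 A.

2.26×10^-7 A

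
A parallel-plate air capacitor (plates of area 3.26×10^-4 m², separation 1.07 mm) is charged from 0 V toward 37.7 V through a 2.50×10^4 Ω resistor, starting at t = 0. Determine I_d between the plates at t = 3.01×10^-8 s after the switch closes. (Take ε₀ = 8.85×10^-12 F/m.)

9.65×10^-4 A

C = ε₀A/d = (8.85×10^-12)(3.26×10^-4)/(1.07×10^-3) = 2.696×10^-12 F, so τ = RC = 6.740×10^-8 s.
The conduction current is I(t) = (V₀/R) e^(−t/τ), and the displacement current between the plates equals it.
t/τ = 0.4466; I_d = (37.7/2.50×10^4) · e^(−0.4466) = (1.508×10^-3)(0.6398) = 9.65×10^-4 A.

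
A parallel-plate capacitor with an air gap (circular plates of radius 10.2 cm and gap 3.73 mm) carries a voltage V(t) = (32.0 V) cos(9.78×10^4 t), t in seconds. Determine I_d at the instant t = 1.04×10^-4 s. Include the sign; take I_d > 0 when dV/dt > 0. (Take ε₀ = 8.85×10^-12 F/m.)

dV/dt = (32.0)(9.78×10^4)·−sin(10.1712) = 2.125×10^6 V/s.
I_d = C dV/dt with C = ε₀A/d = (8.85×10^-12)(0.03269)/(3.73×10^-3) = 7.756×10^-11 F, so I_d = (7.756×10^-11)(2.125×10^6) = 1.65×10^-4 A.

1.65×10^-4 A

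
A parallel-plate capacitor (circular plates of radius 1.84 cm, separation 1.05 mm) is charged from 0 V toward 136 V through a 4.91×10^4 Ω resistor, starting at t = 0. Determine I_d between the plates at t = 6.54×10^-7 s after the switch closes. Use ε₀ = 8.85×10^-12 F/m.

With C = ε₀A/d = (8.85×10^-12)(1.064×10^-3)/(1.05×10^-3) = 8.968×10^-12 F, the time constant is τ = RC = 4.403×10^-7 s, so t/τ = 1.485 and e^(−t/τ) = 0.2265.
I_d = I_cond = (V₀/R) e^(−t/τ) = (2.770×10^-3)(0.2265) = 6.27×10^-4 A.

6.27×10^-4 A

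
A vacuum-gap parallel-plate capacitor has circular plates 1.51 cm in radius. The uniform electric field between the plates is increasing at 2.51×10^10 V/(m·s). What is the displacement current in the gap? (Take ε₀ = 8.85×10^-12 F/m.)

I_d = ε₀ A (dE/dt) = (8.85×10^-12)(7.163×10^-4 m²)(2.51×10^10) = 1.59×10^-4 A.

1.59×10^-4 A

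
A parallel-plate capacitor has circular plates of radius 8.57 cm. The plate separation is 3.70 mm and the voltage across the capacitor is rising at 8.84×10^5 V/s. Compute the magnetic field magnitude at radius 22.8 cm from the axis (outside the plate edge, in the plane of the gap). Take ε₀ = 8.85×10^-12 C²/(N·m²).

4.28×10^-11 T

I_d = C dV/dt with C = ε₀πR²/d = 5.518×10^-11 F, so I_d = (5.518×10^-11)(8.84×10^5) = 4.878×10^-5 A.
For r ≥ R the full I_d is enclosed: B = μ₀ I_d/(2πr) = (4π×10^-7)(4.878×10^-5)/(2π·0.228) = 4.28×10^-11 T.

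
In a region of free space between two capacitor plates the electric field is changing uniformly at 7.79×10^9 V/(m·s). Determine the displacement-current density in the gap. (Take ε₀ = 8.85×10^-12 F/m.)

0.0689 A/m²

J_d = ε₀ ∂E/∂t, so J_d = 0.0689 A/m².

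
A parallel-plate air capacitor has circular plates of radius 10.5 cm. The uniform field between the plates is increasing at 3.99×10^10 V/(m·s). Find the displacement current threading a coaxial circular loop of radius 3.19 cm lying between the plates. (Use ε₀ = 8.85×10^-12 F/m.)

1.13×10^-3 A

Through the whole plate area (πR² = 0.03464 m²), I_d = ε₀ πR² dE/dt = 0.01223 A.
Through an area πr² the displacement current is I_d·(πr²/πR²) = I_d (r/R)² = 1.13×10^-3 A.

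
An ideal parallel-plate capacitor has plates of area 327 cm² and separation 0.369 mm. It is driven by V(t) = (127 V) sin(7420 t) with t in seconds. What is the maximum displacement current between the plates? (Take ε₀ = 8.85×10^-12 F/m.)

7.39×10^-4 A

The displacement current equals the conduction current C dV/dt, which peaks at C V₀ ω.
With C = ε₀A/d = (8.85×10^-12)(0.0327)/(3.69×10^-4) = 7.843×10^-10 F and ω = 7420 rad/s, I_d,max = (7.843×10^-10)(127)(7420) = 7.39×10^-4 A.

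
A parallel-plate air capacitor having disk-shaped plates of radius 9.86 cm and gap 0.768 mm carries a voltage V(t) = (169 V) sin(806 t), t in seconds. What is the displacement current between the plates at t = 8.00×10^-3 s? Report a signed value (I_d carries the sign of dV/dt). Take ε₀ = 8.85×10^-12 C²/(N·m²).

4.73×10^-5 A

dE/dt = (V₀ω/d)·cos(ωt) with ωt = 6.448 rad: (169)(806)(0.9864)/(7.68×10^-4) = 1.749×10^8 V/(m·s).
I_d = ε₀ A dE/dt = (8.85×10^-12)(0.03054)(1.749×10^8) = 4.73×10^-5 A.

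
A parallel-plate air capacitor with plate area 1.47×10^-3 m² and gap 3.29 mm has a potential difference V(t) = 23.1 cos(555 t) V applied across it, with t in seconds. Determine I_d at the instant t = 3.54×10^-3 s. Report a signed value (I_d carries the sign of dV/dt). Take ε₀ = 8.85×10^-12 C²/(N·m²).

-4.68×10^-8 A

dV/dt = (23.1)(555)·−sin(1.9647) = -1.184×10^4 V/s.
I_d = C dV/dt with C = ε₀A/d = (8.85×10^-12)(1.47×10^-3)/(3.29×10^-3) = 3.954×10^-12 F, so I_d = (3.954×10^-12)(-1.184×10^4) = -4.68×10^-8 A.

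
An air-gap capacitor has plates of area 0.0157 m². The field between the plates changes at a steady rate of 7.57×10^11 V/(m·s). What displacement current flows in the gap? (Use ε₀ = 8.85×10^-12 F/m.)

0.105 A

The displacement current is ε₀ times dΦ_E/dt = ε₀ A dE/dt = (8.85×10^-12)(0.0157)(7.57×10^11) = 0.105 A.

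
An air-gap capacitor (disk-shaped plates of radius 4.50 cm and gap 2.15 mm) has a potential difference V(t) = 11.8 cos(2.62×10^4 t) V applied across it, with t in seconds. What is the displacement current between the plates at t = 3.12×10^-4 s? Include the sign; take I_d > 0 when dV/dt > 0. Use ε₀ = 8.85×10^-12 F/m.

dV/dt = (11.8)(2.62×10^4)·−sin(8.1744) = -2.934×10^5 V/s.
I_d = C dV/dt with C = ε₀A/d = (8.85×10^-12)(6.362×10^-3)/(2.15×10^-3) = 2.619×10^-11 F, so I_d = (2.619×10^-11)(-2.934×10^5) = -7.68×10^-6 A.

-7.68×10^-6 A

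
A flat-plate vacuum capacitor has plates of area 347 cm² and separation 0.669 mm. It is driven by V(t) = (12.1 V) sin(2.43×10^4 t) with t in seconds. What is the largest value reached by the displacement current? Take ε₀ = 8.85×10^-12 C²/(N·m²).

The displacement current equals the conduction current C dV/dt, which peaks at C V₀ ω.
With C = ε₀A/d = (8.85×10^-12)(0.0347)/(6.69×10^-4) = 4.590×10^-10 F and ω = 2.43×10^4 rad/s, I_d,max = (4.590×10^-10)(12.1)(2.43×10^4) = 1.35×10^-4 A.

1.35×10^-4 A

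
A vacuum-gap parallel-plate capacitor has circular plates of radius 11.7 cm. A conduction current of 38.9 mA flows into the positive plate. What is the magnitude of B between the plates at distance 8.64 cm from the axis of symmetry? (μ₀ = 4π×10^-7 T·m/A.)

Between the plates the displacement current equals the wire current: I_d = 38.9 mA = 0.0389 A.
∮B·dl = μ₀ I_d,enc with I_d,enc = I_d r²/R² = 0.02121 A; so B = μ₀ I_d,enc/(2πr) = 4.91×10^-8 T.

4.91×10^-8 T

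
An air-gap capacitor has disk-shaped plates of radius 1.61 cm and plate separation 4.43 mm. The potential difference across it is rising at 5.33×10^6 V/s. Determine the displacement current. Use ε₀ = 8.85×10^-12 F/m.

The displacement current equals the charging current C dV/dt. With C = ε₀A/d = (8.85×10^-12)(8.143×10^-4)/(4.43×10^-3) = 1.627×10^-12 F, I_d = (1.627×10^-12)(5.33×10^6) = 8.67×10^-6 A.

8.67×10^-6 A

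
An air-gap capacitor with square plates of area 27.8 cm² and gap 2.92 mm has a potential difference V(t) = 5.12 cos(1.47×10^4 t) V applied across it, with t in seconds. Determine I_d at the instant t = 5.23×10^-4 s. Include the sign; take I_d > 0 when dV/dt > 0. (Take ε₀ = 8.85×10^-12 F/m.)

-6.25×10^-7 A

dE/dt = (V₀ω/d)·−sin(ωt) with ωt = 7.6881 rad: (5.12)(1.47×10^4)(-0.9863)/(2.92×10^-3) = -2.542×10^7 V/(m·s).
I_d = ε₀ A dE/dt = (8.85×10^-12)(2.78×10^-3)(-2.542×10^7) = -6.25×10^-7 A.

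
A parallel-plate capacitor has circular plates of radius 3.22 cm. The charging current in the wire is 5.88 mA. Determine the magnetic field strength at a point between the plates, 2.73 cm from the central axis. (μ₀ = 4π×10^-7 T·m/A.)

3.10×10^-8 T

Between the plates the displacement current equals the wire current: I_d = 5.88 mA = 5.88×10^-3 A.
For r < R the Ampère–Maxwell law gives B(2πr) = μ₀ I_d (r²/R²), so B = μ₀ I_d r/(2πR²) = (4π×10^-7)(5.88×10^-3)(0.0273)/(2π·0.0322²) = 3.10×10^-8 T.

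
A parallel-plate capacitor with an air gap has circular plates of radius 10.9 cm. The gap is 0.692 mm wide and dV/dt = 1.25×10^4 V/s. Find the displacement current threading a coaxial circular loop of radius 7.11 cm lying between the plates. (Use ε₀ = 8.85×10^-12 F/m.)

2.54×10^-6 A

I_d = C dV/dt with C = ε₀πR²/d = 4.774×10^-10 F, so I_d = (4.774×10^-10)(1.25×10^4) = 5.968×10^-6 A.
The field is uniform, so I_d,enc = I_d (r/R)² = (5.968×10^-6)(7.11/10.9)² = 2.54×10^-6 A.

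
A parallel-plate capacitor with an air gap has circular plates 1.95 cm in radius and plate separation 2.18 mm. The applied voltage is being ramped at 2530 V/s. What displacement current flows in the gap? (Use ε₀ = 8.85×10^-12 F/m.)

E = V/d so dE/dt = (dV/dt)/d = 1.161×10^6 V/(m·s), and I_d = ε₀ A dE/dt = (8.85×10^-12)(1.195×10^-3)(1.161×10^6) = 1.23×10^-8 A.

1.23×10^-8 A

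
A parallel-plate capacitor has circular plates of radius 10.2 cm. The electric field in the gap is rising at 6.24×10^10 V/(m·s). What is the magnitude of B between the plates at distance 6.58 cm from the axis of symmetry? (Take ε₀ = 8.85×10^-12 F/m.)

2.28×10^-8 T

Total displacement current: I_d = ε₀(πR²)(dE/dt) = (8.85×10^-12)(0.03269)(6.24×10^10) = 0.01805 A.
An Ampèrian loop of radius r encloses a fraction (r/R)² of I_d. Then B·2πr = μ₀ I_d (r/R)², giving B = μ₀ I_d r/(2πR²) = 2.28×10^-8 T.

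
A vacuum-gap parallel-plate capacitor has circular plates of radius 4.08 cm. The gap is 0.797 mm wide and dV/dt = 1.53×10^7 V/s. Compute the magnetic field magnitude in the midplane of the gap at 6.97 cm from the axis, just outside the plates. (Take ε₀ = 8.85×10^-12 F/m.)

I_d = C dV/dt with C = ε₀πR²/d = 5.807×10^-11 F, so I_d = (5.807×10^-11)(1.53×10^7) = 8.885×10^-4 A.
For r ≥ R the full I_d is enclosed: B = μ₀ I_d/(2πr) = (4π×10^-7)(8.885×10^-4)/(2π·0.0697) = 2.55×10^-9 T.

2.55×10^-9 T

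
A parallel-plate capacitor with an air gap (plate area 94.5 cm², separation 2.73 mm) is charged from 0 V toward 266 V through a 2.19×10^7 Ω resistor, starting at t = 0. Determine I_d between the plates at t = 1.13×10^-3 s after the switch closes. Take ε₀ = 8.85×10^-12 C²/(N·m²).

2.25×10^-6 A

C = ε₀A/d = (8.85×10^-12)(9.45×10^-3)/(2.73×10^-3) = 3.063×10^-11 F and τ = RC = 6.708×10^-4 s. I_d in the gap equals the RC charging current.
I_d(t) = (V₀/R) e^(−t/τ) = 1.215×10^-5 · e^(−1.685) = 2.25×10^-6 A.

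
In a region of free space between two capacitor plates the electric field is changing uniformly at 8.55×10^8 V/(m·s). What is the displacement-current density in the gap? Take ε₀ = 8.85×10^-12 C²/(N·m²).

J_d = ε₀ ∂E/∂t, so J_d = 7.57×10^-3 A/m².

7.57×10^-3 A/m²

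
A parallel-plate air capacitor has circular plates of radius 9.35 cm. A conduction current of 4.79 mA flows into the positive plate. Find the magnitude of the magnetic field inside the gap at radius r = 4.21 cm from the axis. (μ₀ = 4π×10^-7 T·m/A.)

By continuity the displacement current in the gap matches the conduction current: I_d = 4.79×10^-3 A.
An Ampèrian loop of radius r encloses a fraction (r/R)² of I_d. Then B·2πr = μ₀ I_d (r/R)², giving B = μ₀ I_d r/(2πR²) = 4.61×10^-9 T.

4.61×10^-9 T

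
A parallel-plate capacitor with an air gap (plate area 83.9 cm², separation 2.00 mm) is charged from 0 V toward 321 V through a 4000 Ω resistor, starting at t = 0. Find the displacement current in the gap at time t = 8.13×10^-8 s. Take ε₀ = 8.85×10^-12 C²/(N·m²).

0.0464 A

C = ε₀A/d = (8.85×10^-12)(8.39×10^-3)/(2.00×10^-3) = 3.713×10^-11 F and τ = RC = 1.485×10^-7 s. I_d in the gap equals the RC charging current.
I_d(t) = (V₀/R) e^(−t/τ) = 0.08025 · e^(−0.5475) = 0.0464 A.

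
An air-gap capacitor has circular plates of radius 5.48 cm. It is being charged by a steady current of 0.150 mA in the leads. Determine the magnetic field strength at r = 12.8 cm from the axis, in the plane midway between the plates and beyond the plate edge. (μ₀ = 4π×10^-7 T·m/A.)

No conduction current crosses the gap, so I_d there equals the 1.50×10^-4 A in the leads.
Outside the plates the loop encloses all of I_d, so B·2πr = μ₀ I_d and B = 2.34×10^-10 T.

2.34×10^-10 T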